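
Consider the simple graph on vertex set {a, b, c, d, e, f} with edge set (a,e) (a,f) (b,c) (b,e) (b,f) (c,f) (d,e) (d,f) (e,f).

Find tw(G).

A width-2 tree decomposition is:
Bags: B1 = {b, e, f}  B2 = {b, c, f}  B3 = {d, e, f}  B4 = {a, e, f}
Tree: B1–B2, B1–B3, B3–B4
Every bag has size at most 3, so the width is 3 − 1 = 2 and tw(G) ≤ 2. For the lower bound, the 3 vertices {d, e, f} are pairwise adjacent, and any tree decomposition puts a clique entirely inside one bag — forcing width ≥ 2. Combining the bounds, tw(G) = 2.

2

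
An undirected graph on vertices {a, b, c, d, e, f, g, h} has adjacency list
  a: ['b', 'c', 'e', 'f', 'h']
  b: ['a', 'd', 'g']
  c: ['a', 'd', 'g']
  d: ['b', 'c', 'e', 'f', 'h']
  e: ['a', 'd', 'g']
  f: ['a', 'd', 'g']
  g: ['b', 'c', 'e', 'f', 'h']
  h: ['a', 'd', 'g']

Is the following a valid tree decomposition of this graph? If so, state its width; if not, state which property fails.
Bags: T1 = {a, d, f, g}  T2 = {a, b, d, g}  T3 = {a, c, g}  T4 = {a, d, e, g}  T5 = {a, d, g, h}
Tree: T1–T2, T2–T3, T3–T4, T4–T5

No — edge (d,c) lies in no bag.

A tree decomposition must satisfy three properties: every vertex lies in some bag; for every edge, both endpoints lie together in some bag; and for every vertex, the bags containing it form a connected subtree. Here edge (d,c) lies in no bag, so the decomposition is invalid.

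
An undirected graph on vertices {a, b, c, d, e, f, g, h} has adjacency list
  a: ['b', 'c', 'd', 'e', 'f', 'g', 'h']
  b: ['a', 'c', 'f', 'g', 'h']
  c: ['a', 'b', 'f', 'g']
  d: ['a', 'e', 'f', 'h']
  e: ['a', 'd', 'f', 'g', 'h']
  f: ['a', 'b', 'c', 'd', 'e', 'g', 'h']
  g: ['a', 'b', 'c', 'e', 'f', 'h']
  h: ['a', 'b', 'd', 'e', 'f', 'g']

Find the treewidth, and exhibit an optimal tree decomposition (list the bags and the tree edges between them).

Every bag has size at most 5, so the width is 5 − 1 = 4 and tw(G) ≤ 4. Conversely, {a, d, e, f, h} is a clique of size 5, and the vertices of any clique must share a bag in every tree decomposition; so some bag has ≥ 5 vertices and tw(G) ≥ 4. Combining the bounds, tw(G) = 4.

Treewidth 4.
One optimal decomposition is:
Bags: B1 = {a, e, f, g, h}  B2 = {a, d, e, f, h}  B3 = {a, b, f, g, h}  B4 = {a, b, c, f, g}
Tree: B1–B2, B1–B3, B3–B4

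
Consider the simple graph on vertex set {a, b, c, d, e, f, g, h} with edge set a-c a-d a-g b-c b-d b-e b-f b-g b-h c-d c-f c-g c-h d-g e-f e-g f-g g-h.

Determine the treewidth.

3

A width-3 tree decomposition is:
Bags: B1 = {b, e, f, g}  B2 = {b, c, f, g}  B3 = {b, c, d, g}  B4 = {a, c, d, g}  B5 = {b, c, g, h}
Tree: B1–B2, B2–B3, B3–B4, B3–B5
Each bag holds 4 vertices, so the decomposition has width 3, which upper-bounds the treewidth. For the lower bound, the 4 vertices {a, c, d, g} are pairwise adjacent, and any tree decomposition puts a clique entirely inside one bag — forcing width ≥ 3. Hence tw(G) = 3 exactly.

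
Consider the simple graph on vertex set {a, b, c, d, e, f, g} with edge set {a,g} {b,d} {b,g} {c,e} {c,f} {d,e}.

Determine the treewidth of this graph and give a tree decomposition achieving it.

Every bag has size at most 2, so the width is 2 − 1 = 1 and tw(G) ≤ 1. Since G has at least one edge (e.g. a–g), it is not an edgeless graph, so tw(G) ≥ 1. Combining the bounds, tw(G) = 1.

Treewidth 1.
One such decomposition:
Bags: B1 = {a, g}  B2 = {b, g}  B3 = {b, d}  B4 = {d, e}  B5 = {c, e}  B6 = {c, f}
Tree: B1–B2, B2–B3, B3–B4, B4–B5, B5–B6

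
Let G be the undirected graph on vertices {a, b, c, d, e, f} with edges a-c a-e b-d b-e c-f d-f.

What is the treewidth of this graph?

2

A width-2 tree decomposition is:
Bags: B1 = {a, b, e}  B2 = {a, b, c}  B3 = {b, c, f}  B4 = {b, d, f}
Tree: B1–B2, B2–B3, B3–B4
The largest bag has 3 vertices, giving width 2; this decomposition certifies tw(G) ≤ 2. Since b–e–a–c–f–d–b is a cycle in G, G is not acyclic. Forests are exactly the graphs of treewidth ≤ 1, so tw(G) ≥ 2. Therefore the treewidth is 2.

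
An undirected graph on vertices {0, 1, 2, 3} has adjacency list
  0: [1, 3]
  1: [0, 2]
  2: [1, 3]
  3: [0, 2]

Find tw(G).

2

A width-2 tree decomposition is:
Bags: B1 = {1, 2, 3}  B2 = {0, 1, 3}
Tree: B1–B2
The largest bag has 3 vertices, giving width 2; this decomposition certifies tw(G) ≤ 2. Since 1–2–3–0–1 is a cycle in G, G is not acyclic. Forests are exactly the graphs of treewidth ≤ 1, so tw(G) ≥ 2. Therefore the treewidth is 2.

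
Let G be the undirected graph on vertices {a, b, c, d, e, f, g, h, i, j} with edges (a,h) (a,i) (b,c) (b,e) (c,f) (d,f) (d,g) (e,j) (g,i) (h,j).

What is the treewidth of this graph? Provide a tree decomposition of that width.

Treewidth 2.
One optimal decomposition is:
Bags: B1 = {d, f, g}  B2 = {c, f, g}  B3 = {b, c, g}  B4 = {b, e, g}  B5 = {e, g, j}  B6 = {g, h, j}  B7 = {a, g, h}  B8 = {a, g, i}
Tree: B1–B2, B2–B3, B3–B4, B4–B5, B5–B6, B6–B7, B7–B8

Each bag holds 3 vertices, so the decomposition has width 2, which upper-bounds the treewidth. Since g–d–f–c–b–e–j–h–a–i–g is a cycle in G, G is not acyclic. Forests are exactly the graphs of treewidth ≤ 1, so tw(G) ≥ 2. Combining the bounds, tw(G) = 2.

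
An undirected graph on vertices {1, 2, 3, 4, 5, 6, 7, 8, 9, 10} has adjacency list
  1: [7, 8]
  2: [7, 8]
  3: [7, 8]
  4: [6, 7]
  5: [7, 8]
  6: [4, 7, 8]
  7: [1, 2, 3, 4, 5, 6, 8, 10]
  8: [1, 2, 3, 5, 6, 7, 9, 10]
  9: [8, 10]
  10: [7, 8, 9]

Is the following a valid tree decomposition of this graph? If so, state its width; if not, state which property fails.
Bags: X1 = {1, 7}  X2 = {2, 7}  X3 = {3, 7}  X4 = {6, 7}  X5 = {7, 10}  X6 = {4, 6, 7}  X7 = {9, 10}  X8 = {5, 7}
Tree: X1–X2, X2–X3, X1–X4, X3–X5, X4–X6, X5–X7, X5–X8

No — vertex 8 appears in no bag.

A tree decomposition must satisfy three properties: every vertex lies in some bag; for every edge, both endpoints lie together in some bag; and for every vertex, the bags containing it form a connected subtree. Here vertex 8 appears in no bag, so the decomposition is invalid.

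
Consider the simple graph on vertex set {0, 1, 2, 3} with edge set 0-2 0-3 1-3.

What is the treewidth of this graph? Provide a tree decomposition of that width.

Each bag holds 2 vertices, so the decomposition has width 1, which upper-bounds the treewidth. Since G has at least one edge (e.g. 1–3), it is not an edgeless graph, so tw(G) ≥ 1. Combining the bounds, tw(G) = 1.

Treewidth 1.
One optimal decomposition is:
Bags: B1 = {1, 3}  B2 = {0, 3}  B3 = {0, 2}
Tree: B1–B2, B2–B3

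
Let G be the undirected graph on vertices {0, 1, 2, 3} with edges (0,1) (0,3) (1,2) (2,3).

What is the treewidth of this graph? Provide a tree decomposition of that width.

Treewidth 2.
One optimal decomposition is:
Bags: B1 = {0, 1, 3}  B2 = {1, 2, 3}
Tree: B1–B2

Each bag holds 3 vertices, so the decomposition has width 2, which upper-bounds the treewidth. For the lower bound, G contains the cycle 1–0–3–2–1, so G is not a forest; only forests have treewidth ≤ 1, hence tw(G) ≥ 2. The upper and lower bounds meet at 2, so that is the treewidth.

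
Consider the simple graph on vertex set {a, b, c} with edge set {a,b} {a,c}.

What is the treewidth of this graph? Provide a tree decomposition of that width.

Treewidth 1.
One such decomposition:
Bags: B1 = {a, c}  B2 = {a, b}
Tree: B1–B2

The largest bag has 2 vertices, giving width 1; this decomposition certifies tw(G) ≤ 1. G has an edge, so its treewidth is at least 1. Combining the bounds, tw(G) = 1.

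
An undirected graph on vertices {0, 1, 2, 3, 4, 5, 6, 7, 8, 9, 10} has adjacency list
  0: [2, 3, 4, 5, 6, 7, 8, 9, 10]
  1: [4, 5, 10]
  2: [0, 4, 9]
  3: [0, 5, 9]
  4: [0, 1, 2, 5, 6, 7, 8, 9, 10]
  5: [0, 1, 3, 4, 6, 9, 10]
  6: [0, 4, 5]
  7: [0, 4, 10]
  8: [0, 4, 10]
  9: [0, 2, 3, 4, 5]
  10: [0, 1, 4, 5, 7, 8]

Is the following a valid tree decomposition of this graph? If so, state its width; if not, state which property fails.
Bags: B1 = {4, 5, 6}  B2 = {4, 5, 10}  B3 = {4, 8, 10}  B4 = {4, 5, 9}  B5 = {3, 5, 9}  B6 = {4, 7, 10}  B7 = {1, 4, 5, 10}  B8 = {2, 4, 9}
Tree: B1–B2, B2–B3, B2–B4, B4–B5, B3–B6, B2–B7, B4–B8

No — vertex 0 appears in no bag.

A tree decomposition must satisfy three properties: every vertex lies in some bag; for every edge, both endpoints lie together in some bag; and for every vertex, the bags containing it form a connected subtree. Here vertex 0 appears in no bag, so the decomposition is invalid.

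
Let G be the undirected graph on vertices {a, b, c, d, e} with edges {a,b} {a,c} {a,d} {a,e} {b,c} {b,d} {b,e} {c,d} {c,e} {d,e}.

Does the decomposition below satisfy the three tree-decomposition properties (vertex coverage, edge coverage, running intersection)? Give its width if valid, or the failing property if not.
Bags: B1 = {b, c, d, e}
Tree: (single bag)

A tree decomposition must satisfy three properties: every vertex lies in some bag; for every edge, both endpoints lie together in some bag; and for every vertex, the bags containing it form a connected subtree. Here vertex a appears in no bag, so the decomposition is invalid.

No — vertex a appears in no bag.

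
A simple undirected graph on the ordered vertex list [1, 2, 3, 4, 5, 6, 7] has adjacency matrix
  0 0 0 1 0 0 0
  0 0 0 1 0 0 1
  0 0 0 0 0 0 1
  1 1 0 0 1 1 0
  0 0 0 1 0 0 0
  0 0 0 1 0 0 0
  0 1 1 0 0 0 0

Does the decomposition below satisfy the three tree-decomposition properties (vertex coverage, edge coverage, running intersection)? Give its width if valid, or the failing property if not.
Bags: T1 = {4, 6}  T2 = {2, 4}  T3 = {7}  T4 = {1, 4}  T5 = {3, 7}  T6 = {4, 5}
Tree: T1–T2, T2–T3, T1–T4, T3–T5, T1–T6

No — edge (2,7) lies in no bag.

A tree decomposition must satisfy three properties: every vertex lies in some bag; for every edge, both endpoints lie together in some bag; and for every vertex, the bags containing it form a connected subtree. Here edge (2,7) lies in no bag, so the decomposition is invalid.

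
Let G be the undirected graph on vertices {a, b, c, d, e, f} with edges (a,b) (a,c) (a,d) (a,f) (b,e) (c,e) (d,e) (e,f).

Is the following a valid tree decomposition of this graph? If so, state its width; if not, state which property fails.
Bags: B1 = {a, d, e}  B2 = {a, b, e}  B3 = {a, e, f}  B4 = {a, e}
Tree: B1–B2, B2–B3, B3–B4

A tree decomposition must satisfy three properties: every vertex lies in some bag; for every edge, both endpoints lie together in some bag; and for every vertex, the bags containing it form a connected subtree. Here vertex c appears in no bag, so the decomposition is invalid.

No — vertex c appears in no bag.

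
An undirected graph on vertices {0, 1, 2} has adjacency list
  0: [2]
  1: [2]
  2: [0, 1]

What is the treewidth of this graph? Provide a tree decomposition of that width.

Treewidth 1.
One optimal decomposition is:
Bags: B1 = {1, 2}  B2 = {0, 2}
Tree: B1–B2

The largest bag has 2 vertices, giving width 1; this decomposition certifies tw(G) ≤ 1. Any graph with an edge has treewidth ≥ 1, and G has the edge 2–1. Therefore the treewidth is 1.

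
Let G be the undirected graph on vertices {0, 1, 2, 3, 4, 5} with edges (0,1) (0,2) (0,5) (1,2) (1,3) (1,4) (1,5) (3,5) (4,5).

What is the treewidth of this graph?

A width-2 tree decomposition is:
Bags: B1 = {0, 1, 5}  B2 = {1, 3, 5}  B3 = {0, 1, 2}  B4 = {1, 4, 5}
Tree: B1–B2, B1–B3, B1–B4
Each bag holds 3 vertices, so the decomposition has width 2, which upper-bounds the treewidth. For the lower bound, the 3 vertices {0, 1, 2} are pairwise adjacent, and any tree decomposition puts a clique entirely inside one bag — forcing width ≥ 2. Therefore the treewidth is 2.

2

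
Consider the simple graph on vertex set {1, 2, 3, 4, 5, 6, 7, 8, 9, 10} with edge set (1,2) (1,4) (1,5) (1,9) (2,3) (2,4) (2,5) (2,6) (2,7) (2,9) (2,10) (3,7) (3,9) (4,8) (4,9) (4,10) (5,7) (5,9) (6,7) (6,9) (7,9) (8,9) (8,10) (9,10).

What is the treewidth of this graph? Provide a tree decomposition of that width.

Treewidth 3.
One such decomposition:
Bags: B1 = {2, 4, 9, 10}  B2 = {1, 2, 4, 9}  B3 = {1, 2, 5, 9}  B4 = {2, 5, 7, 9}  B5 = {4, 8, 9, 10}  B6 = {2, 3, 7, 9}  B7 = {2, 6, 7, 9}
Tree: B1–B2, B2–B3, B3–B4, B1–B5, B4–B6, B6–B7

Every bag has size at most 4, so the width is 4 − 1 = 3 and tw(G) ≤ 3. Conversely, {4, 8, 9, 10} is a clique of size 4, and the vertices of any clique must share a bag in every tree decomposition; so some bag has ≥ 4 vertices and tw(G) ≥ 3. Combining the bounds, tw(G) = 3.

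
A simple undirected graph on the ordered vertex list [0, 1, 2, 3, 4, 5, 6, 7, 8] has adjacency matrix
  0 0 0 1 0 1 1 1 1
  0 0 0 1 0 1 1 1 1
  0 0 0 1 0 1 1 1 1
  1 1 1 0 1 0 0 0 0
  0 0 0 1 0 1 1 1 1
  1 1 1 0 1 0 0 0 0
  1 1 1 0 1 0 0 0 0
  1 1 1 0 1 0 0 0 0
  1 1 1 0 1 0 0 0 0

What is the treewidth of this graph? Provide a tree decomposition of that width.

Every bag has size at most 5, so the width is 5 − 1 = 4 and tw(G) ≤ 4. For the lower bound: the 5 vertex sets {4,7}, {2,6}, {0,5}, {1}, {3} are disjoint, each induces a connected subgraph, and every pair is joined by at least one edge of G. Contracting each set to a single vertex therefore yields K_{5} as a minor, and since treewidth is minor-monotone, tw(G) ≥ tw(K_{5}) = 4. Therefore the treewidth is 4.

Treewidth 4.
Bags: B1 = {0, 1, 2, 4, 7}  B2 = {0, 1, 2, 4, 6}  B3 = {0, 1, 2, 4, 5}  B4 = {0, 1, 2, 3, 4}  B5 = {0, 1, 2, 4, 8}
Tree: B1–B2, B2–B3, B3–B4, B4–B5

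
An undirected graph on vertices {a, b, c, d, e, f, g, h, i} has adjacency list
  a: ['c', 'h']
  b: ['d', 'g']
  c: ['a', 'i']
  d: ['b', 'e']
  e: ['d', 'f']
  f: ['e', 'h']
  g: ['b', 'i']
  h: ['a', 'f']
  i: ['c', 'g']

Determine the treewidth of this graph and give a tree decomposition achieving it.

Every bag has size at most 3, so the width is 3 − 1 = 2 and tw(G) ≤ 2. Since b–d–e–f–h–a–c–i–g–b is a cycle in G, G is not acyclic. Forests are exactly the graphs of treewidth ≤ 1, so tw(G) ≥ 2. Combining the bounds, tw(G) = 2.

Treewidth 2.
Bags: B1 = {b, d, e}  B2 = {b, e, f}  B3 = {b, f, h}  B4 = {a, b, h}  B5 = {a, b, c}  B6 = {b, c, i}  B7 = {b, g, i}
Tree: B1–B2, B2–B3, B3–B4, B4–B5, B5–B6, B6–B7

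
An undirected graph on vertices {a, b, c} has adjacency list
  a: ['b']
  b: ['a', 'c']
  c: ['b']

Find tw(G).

A width-1 tree decomposition is:
Bags: B1 = {b, c}  B2 = {a, b}
Tree: B1–B2
The largest bag has 2 vertices, giving width 1; this decomposition certifies tw(G) ≤ 1. G has an edge, so its treewidth is at least 1. Combining the bounds, tw(G) = 1.

1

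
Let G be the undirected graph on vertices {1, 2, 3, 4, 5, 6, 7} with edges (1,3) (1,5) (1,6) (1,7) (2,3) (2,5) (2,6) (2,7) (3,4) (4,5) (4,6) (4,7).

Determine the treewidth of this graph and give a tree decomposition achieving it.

The largest bag has 4 vertices, giving width 3; this decomposition certifies tw(G) ≤ 3. For the lower bound: the 4 vertex sets {2,7}, {1,6}, {4}, {5} are disjoint, each induces a connected subgraph, and every pair is joined by at least one edge of G. Contracting each set to a single vertex therefore yields K_{4} as a minor, and since treewidth is minor-monotone, tw(G) ≥ tw(K_{4}) = 3. The upper and lower bounds meet at 3, so that is the treewidth.

Treewidth 3.
Bags: B1 = {1, 2, 4, 7}  B2 = {1, 2, 4, 6}  B3 = {1, 2, 4, 5}  B4 = {1, 2, 3, 4}
Tree: B1–B2, B2–B3, B3–B4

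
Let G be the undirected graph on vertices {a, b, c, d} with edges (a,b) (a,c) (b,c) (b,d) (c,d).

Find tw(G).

2

A width-2 tree decomposition is:
Bags: B1 = {b, c, d}  B2 = {a, b, c}
Tree: B1–B2
Every bag has size at most 3, so the width is 3 − 1 = 2 and tw(G) ≤ 2. For the lower bound, the 3 vertices {b, c, d} are pairwise adjacent, and any tree decomposition puts a clique entirely inside one bag — forcing width ≥ 2. The upper and lower bounds meet at 2, so that is the treewidth.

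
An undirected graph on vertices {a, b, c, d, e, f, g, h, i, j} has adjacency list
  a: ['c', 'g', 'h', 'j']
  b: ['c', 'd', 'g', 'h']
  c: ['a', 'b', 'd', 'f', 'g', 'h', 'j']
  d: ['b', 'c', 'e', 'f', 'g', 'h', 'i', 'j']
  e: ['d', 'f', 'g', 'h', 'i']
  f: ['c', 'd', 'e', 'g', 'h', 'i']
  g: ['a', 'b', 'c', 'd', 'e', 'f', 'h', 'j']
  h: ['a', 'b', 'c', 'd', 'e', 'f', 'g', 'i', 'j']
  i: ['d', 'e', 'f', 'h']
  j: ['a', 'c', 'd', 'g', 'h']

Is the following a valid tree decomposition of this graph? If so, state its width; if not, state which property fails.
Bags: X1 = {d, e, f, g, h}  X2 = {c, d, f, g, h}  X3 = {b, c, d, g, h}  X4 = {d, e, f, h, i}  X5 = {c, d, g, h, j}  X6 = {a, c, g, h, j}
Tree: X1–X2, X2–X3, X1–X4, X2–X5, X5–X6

Checking the three conditions: (i) the bags cover all of {a, b, c, d, e, f, g, h, i, j}; (ii) for each edge, some bag contains both endpoints; (iii) the bags containing any fixed vertex form a subtree. All hold, so the decomposition is valid with width 5 − 1 = 4.

Yes; width 4.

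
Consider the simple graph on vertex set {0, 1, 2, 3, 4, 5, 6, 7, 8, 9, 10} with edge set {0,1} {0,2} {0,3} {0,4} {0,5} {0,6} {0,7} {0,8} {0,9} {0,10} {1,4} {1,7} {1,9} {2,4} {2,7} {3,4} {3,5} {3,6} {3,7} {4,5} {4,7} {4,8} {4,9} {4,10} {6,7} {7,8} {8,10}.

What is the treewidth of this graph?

A width-3 tree decomposition is:
Bags: B1 = {0, 4, 7, 8}  B2 = {0, 3, 4, 7}  B3 = {0, 3, 4, 5}  B4 = {0, 3, 6, 7}  B5 = {0, 2, 4, 7}  B6 = {0, 1, 4, 7}  B7 = {0, 4, 8, 10}  B8 = {0, 1, 4, 9}
Tree: B1–B2, B2–B3, B2–B4, B2–B5, B1–B6, B1–B7, B6–B8
Each bag holds 4 vertices, so the decomposition has width 3, which upper-bounds the treewidth. Conversely, {0, 1, 4, 9} is a clique of size 4, and the vertices of any clique must share a bag in every tree decomposition; so some bag has ≥ 4 vertices and tw(G) ≥ 3. The upper and lower bounds meet at 3, so that is the treewidth.

3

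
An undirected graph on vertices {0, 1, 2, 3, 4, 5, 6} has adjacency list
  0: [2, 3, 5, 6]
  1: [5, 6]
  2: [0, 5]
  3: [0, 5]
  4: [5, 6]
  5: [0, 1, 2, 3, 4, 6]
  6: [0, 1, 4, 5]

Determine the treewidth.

A width-2 tree decomposition is:
Bags: B1 = {4, 5, 6}  B2 = {0, 5, 6}  B3 = {0, 2, 5}  B4 = {0, 3, 5}  B5 = {1, 5, 6}
Tree: B1–B2, B2–B3, B3–B4, B2–B5
Every bag has size at most 3, so the width is 3 − 1 = 2 and tw(G) ≤ 2. Conversely, {0, 2, 5} is a clique of size 3, and the vertices of any clique must share a bag in every tree decomposition; so some bag has ≥ 3 vertices and tw(G) ≥ 2. Therefore the treewidth is 2.

2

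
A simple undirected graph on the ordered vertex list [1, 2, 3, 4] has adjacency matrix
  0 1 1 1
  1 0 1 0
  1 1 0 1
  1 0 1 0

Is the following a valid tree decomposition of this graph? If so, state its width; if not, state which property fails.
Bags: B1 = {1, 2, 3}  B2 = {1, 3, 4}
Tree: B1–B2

Yes; width 2.

Vertex coverage: the bags together contain {1, 2, 3, 4}, the full vertex set. Edge coverage: each edge of G has both endpoints in at least one bag. Running intersection: for every vertex, the bags containing it form a connected subtree. All three properties hold, so this is a valid tree decomposition of width max|bag| − 1 = 2, and hence tw(G) ≤ 2.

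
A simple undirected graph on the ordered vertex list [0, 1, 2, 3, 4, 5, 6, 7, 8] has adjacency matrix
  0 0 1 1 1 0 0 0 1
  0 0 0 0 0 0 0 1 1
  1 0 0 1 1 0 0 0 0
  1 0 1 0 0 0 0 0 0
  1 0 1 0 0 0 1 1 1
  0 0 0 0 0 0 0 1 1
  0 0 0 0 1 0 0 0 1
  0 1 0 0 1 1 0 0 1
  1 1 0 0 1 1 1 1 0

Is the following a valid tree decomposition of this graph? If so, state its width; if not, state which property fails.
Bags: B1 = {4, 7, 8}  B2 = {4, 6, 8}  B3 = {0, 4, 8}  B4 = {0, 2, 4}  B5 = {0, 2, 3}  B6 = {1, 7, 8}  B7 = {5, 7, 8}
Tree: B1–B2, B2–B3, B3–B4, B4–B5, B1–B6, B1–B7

Yes; width 2.

Checking the three conditions: (i) the bags cover all of {0, 1, 2, 3, 4, 5, 6, 7, 8}; (ii) for each edge, some bag contains both endpoints; (iii) the bags containing any fixed vertex form a subtree. All hold, so the decomposition is valid with width 3 − 1 = 2.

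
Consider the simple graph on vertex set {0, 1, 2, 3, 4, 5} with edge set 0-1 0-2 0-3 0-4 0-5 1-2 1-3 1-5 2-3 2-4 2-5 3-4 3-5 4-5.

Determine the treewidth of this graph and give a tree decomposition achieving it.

Treewidth 4.
One optimal decomposition is:
Bags: B1 = {0, 1, 2, 3, 5}  B2 = {0, 2, 3, 4, 5}
Tree: B1–B2

Each bag holds 5 vertices, so the decomposition has width 4, which upper-bounds the treewidth. For the lower bound, the 5 vertices {0, 1, 2, 3, 5} are pairwise adjacent, and any tree decomposition puts a clique entirely inside one bag — forcing width ≥ 4. Hence tw(G) = 4 exactly.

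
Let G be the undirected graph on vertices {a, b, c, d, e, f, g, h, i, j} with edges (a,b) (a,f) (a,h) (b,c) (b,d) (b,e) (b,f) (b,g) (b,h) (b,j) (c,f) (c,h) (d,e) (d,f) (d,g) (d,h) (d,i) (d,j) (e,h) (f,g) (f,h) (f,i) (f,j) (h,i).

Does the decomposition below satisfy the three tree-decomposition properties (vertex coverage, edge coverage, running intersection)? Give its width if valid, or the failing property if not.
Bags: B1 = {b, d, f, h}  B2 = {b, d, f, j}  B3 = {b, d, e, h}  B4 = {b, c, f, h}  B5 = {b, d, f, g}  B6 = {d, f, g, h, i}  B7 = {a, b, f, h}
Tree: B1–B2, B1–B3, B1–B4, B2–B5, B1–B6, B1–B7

No — bags containing vertex g are not connected in the tree.

A tree decomposition must satisfy three properties: every vertex lies in some bag; for every edge, both endpoints lie together in some bag; and for every vertex, the bags containing it form a connected subtree. Here bags containing vertex g are not connected in the tree, so the decomposition is invalid.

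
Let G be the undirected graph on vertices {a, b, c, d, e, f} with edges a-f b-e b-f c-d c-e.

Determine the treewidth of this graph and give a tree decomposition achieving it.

Treewidth 1.
Bags: B1 = {a, f}  B2 = {b, f}  B3 = {b, e}  B4 = {c, e}  B5 = {c, d}
Tree: B1–B2, B2–B3, B3–B4, B4–B5

The largest bag has 2 vertices, giving width 1; this decomposition certifies tw(G) ≤ 1. Any graph with an edge has treewidth ≥ 1, and G has the edge a–f. Therefore the treewidth is 1.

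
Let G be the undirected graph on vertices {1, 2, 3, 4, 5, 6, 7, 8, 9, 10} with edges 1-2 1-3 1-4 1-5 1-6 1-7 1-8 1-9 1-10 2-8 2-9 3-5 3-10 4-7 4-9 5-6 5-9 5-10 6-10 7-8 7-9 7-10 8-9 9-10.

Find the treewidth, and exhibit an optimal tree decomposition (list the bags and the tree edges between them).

Treewidth 3.
One such decomposition:
Bags: B1 = {1, 7, 9, 10}  B2 = {1, 4, 7, 9}  B3 = {1, 5, 9, 10}  B4 = {1, 7, 8, 9}  B5 = {1, 2, 8, 9}  B6 = {1, 3, 5, 10}  B7 = {1, 5, 6, 10}
Tree: B1–B2, B1–B3, B1–B4, B4–B5, B3–B6, B6–B7

The largest bag has 4 vertices, giving width 3; this decomposition certifies tw(G) ≤ 3. For the lower bound, the 4 vertices {1, 2, 8, 9} are pairwise adjacent, and any tree decomposition puts a clique entirely inside one bag — forcing width ≥ 3. Therefore the treewidth is 3.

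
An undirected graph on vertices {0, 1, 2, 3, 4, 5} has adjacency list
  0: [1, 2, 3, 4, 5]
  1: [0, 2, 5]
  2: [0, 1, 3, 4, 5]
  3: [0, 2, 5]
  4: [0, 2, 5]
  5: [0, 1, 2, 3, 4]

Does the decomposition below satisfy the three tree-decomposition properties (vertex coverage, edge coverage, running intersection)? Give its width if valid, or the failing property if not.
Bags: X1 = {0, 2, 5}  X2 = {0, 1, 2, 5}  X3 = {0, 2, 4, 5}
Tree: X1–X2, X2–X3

No — vertex 3 appears in no bag.

A tree decomposition must satisfy three properties: every vertex lies in some bag; for every edge, both endpoints lie together in some bag; and for every vertex, the bags containing it form a connected subtree. Here vertex 3 appears in no bag, so the decomposition is invalid.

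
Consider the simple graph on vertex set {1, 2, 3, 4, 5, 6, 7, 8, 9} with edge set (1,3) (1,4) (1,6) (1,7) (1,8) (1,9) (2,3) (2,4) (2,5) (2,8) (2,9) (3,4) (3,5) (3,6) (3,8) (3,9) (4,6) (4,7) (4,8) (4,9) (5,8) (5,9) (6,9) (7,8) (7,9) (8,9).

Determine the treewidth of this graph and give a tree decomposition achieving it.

Each bag holds 5 vertices, so the decomposition has width 4, which upper-bounds the treewidth. Conversely, {1, 3, 4, 8, 9} is a clique of size 5, and the vertices of any clique must share a bag in every tree decomposition; so some bag has ≥ 5 vertices and tw(G) ≥ 4. Therefore the treewidth is 4.

Treewidth 4.
One optimal decomposition is:
Bags: B1 = {1, 3, 4, 8, 9}  B2 = {1, 4, 7, 8, 9}  B3 = {2, 3, 4, 8, 9}  B4 = {1, 3, 4, 6, 9}  B5 = {2, 3, 5, 8, 9}
Tree: B1–B2, B1–B3, B1–B4, B3–B5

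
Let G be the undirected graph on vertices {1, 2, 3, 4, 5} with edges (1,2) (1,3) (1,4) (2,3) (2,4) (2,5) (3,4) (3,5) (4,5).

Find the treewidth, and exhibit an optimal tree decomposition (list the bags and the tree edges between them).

Treewidth 3.
One such decomposition:
Bags: B1 = {1, 2, 3, 4}  B2 = {2, 3, 4, 5}
Tree: B1–B2

Each bag holds 4 vertices, so the decomposition has width 3, which upper-bounds the treewidth. For the lower bound, the 4 vertices {1, 2, 3, 4} are pairwise adjacent, and any tree decomposition puts a clique entirely inside one bag — forcing width ≥ 3. The upper and lower bounds meet at 3, so that is the treewidth.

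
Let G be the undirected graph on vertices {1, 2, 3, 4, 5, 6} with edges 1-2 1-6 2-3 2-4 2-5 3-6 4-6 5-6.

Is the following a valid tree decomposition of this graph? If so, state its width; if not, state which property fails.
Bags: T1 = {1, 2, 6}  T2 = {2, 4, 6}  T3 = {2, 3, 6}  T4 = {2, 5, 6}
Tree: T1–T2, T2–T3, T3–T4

Checking the three conditions: (i) the bags cover all of {1, 2, 3, 4, 5, 6}; (ii) for each edge, some bag contains both endpoints; (iii) the bags containing any fixed vertex form a subtree. All hold, so the decomposition is valid with width 3 − 1 = 2.

Yes; width 2.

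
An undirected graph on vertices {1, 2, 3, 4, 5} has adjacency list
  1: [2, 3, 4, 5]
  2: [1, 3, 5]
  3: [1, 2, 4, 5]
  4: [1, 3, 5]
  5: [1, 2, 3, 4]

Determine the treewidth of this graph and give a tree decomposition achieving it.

Treewidth 3.
Bags: B1 = {1, 2, 3, 5}  B2 = {1, 3, 4, 5}
Tree: B1–B2

Every bag has size at most 4, so the width is 4 − 1 = 3 and tw(G) ≤ 3. Conversely, {1, 2, 3, 5} is a clique of size 4, and the vertices of any clique must share a bag in every tree decomposition; so some bag has ≥ 4 vertices and tw(G) ≥ 3. The upper and lower bounds meet at 3, so that is the treewidth.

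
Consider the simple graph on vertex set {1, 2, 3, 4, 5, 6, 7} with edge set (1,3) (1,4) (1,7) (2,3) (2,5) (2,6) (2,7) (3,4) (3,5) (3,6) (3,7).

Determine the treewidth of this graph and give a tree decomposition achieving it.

Treewidth 2.
One optimal decomposition is:
Bags: B1 = {1, 3, 7}  B2 = {2, 3, 7}  B3 = {2, 3, 5}  B4 = {2, 3, 6}  B5 = {1, 3, 4}
Tree: B1–B2, B2–B3, B2–B4, B1–B5

Each bag holds 3 vertices, so the decomposition has width 2, which upper-bounds the treewidth. For the lower bound, the 3 vertices {1, 3, 4} are pairwise adjacent, and any tree decomposition puts a clique entirely inside one bag — forcing width ≥ 2. Hence tw(G) = 2 exactly.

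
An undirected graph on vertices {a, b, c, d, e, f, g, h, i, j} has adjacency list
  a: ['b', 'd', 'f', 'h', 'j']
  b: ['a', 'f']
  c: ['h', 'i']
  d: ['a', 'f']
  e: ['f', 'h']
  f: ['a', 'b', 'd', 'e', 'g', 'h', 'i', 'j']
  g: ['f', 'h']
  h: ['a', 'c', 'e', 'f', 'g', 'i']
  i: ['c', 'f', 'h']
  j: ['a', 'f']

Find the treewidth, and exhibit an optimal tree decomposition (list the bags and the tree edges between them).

Treewidth 2.
One optimal decomposition is:
Bags: B1 = {f, g, h}  B2 = {a, f, h}  B3 = {f, h, i}  B4 = {e, f, h}  B5 = {c, h, i}  B6 = {a, b, f}  B7 = {a, d, f}  B8 = {a, f, j}
Tree: B1–B2, B2–B3, B1–B4, B3–B5, B2–B6, B6–B7, B7–B8

The largest bag has 3 vertices, giving width 2; this decomposition certifies tw(G) ≤ 2. On the other hand G contains the 3-clique {c, h, i}. A clique must lie in a single bag of any decomposition, so no decomposition can have width below 2. Combining the bounds, tw(G) = 2.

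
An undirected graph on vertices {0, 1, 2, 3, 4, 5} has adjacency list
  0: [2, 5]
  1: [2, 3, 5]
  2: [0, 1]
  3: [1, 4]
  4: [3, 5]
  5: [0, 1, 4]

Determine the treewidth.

A width-2 tree decomposition is:
Bags: B1 = {3, 4, 5}  B2 = {1, 3, 5}  B3 = {0, 1, 5}  B4 = {0, 1, 2}
Tree: B1–B2, B2–B3, B3–B4
The largest bag has 3 vertices, giving width 2; this decomposition certifies tw(G) ≤ 2. For the lower bound, G contains the cycle 4–3–1–5–4, so G is not a forest; only forests have treewidth ≤ 1, hence tw(G) ≥ 2. Combining the bounds, tw(G) = 2.

2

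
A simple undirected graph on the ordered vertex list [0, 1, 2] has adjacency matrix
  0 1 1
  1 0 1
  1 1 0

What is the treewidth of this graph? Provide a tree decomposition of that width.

Treewidth 2.
One such decomposition:
Bags: B1 = {0, 1, 2}
Tree: (single bag)

With just one bag of size 3, the width is 3 − 1 = 2, so tw(G) ≤ 2. On the other hand G contains the 3-clique {0, 1, 2}. A clique must lie in a single bag of any decomposition, so no decomposition can have width below 2. The upper and lower bounds meet at 2, so that is the treewidth.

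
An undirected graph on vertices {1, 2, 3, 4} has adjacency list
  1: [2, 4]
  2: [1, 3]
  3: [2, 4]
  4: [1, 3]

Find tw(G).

2

A width-2 tree decomposition is:
Bags: B1 = {1, 3, 4}  B2 = {1, 2, 3}
Tree: B1–B2
Each bag holds 3 vertices, so the decomposition has width 2, which upper-bounds the treewidth. Since 3–4–1–2–3 is a cycle in G, G is not acyclic. Forests are exactly the graphs of treewidth ≤ 1, so tw(G) ≥ 2. Therefore the treewidth is 2.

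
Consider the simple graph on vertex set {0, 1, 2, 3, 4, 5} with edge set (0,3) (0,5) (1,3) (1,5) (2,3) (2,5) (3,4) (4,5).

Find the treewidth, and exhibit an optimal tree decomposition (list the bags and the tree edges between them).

Each bag holds 3 vertices, so the decomposition has width 2, which upper-bounds the treewidth. Since 3–2–5–4–3 is a cycle in G, G is not acyclic. Forests are exactly the graphs of treewidth ≤ 1, so tw(G) ≥ 2. Combining the bounds, tw(G) = 2.

Treewidth 2.
Bags: B1 = {2, 3, 5}  B2 = {3, 4, 5}  B3 = {1, 3, 5}  B4 = {0, 3, 5}
Tree: B1–B2, B2–B3, B3–B4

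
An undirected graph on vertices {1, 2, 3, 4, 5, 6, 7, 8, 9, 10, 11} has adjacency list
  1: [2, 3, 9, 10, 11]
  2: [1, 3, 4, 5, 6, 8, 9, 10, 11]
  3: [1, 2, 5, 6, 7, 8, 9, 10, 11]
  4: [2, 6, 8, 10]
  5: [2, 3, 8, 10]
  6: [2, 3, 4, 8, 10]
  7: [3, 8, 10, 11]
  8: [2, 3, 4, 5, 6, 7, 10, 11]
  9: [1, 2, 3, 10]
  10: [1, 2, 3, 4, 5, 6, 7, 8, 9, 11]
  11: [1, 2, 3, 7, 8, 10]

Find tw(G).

4

A width-4 tree decomposition is:
Bags: B1 = {3, 7, 8, 10, 11}  B2 = {2, 3, 8, 10, 11}  B3 = {2, 3, 5, 8, 10}  B4 = {1, 2, 3, 10, 11}  B5 = {2, 3, 6, 8, 10}  B6 = {1, 2, 3, 9, 10}  B7 = {2, 4, 6, 8, 10}
Tree: B1–B2, B2–B3, B2–B4, B2–B5, B4–B6, B5–B7
Each bag holds 5 vertices, so the decomposition has width 4, which upper-bounds the treewidth. For the lower bound, the 5 vertices {2, 3, 8, 10, 11} are pairwise adjacent, and any tree decomposition puts a clique entirely inside one bag — forcing width ≥ 4. Hence tw(G) = 4 exactly.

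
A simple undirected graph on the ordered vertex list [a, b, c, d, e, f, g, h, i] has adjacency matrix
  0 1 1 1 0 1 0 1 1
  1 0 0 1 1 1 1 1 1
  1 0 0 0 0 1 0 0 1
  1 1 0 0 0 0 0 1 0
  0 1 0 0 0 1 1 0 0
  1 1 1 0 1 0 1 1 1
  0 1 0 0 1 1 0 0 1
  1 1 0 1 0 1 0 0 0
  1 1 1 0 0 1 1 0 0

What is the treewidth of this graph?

3

A width-3 tree decomposition is:
Bags: B1 = {a, b, f, i}  B2 = {a, c, f, i}  B3 = {a, b, f, h}  B4 = {a, b, d, h}  B5 = {b, f, g, i}  B6 = {b, e, f, g}
Tree: B1–B2, B1–B3, B3–B4, B1–B5, B5–B6
Every bag has size at most 4, so the width is 4 − 1 = 3 and tw(G) ≤ 3. Conversely, {a, b, d, h} is a clique of size 4, and the vertices of any clique must share a bag in every tree decomposition; so some bag has ≥ 4 vertices and tw(G) ≥ 3. Therefore the treewidth is 3.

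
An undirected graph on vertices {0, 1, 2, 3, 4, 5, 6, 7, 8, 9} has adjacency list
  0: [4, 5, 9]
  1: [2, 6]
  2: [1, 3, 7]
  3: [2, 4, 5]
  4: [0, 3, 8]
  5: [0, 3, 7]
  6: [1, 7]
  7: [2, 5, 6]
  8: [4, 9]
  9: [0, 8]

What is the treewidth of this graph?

2

A width-2 tree decomposition is:
Bags: B1 = {1, 2, 6}  B2 = {2, 6, 7}  B3 = {2, 3, 7}  B4 = {3, 5, 7}  B5 = {3, 4, 5}  B6 = {0, 4, 5}  B7 = {0, 4, 8}  B8 = {0, 8, 9}
Tree: B1–B2, B2–B3, B3–B4, B4–B5, B5–B6, B6–B7, B7–B8
Every bag has size at most 3, so the width is 3 − 1 = 2 and tw(G) ≤ 2. For the lower bound, G contains the cycle 1–6–7–2–1, so G is not a forest; only forests have treewidth ≤ 1, hence tw(G) ≥ 2. Hence tw(G) = 2 exactly.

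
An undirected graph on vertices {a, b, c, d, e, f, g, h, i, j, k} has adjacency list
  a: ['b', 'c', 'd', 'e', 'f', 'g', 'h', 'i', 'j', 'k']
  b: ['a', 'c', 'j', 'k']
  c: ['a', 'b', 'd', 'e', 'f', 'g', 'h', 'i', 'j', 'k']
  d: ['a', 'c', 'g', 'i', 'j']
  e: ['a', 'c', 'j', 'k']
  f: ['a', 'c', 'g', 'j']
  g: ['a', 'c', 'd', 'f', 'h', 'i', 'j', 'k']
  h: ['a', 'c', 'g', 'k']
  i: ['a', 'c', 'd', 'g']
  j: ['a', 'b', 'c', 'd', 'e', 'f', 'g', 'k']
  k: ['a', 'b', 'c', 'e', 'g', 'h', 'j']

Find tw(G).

A width-4 tree decomposition is:
Bags: B1 = {a, c, g, j, k}  B2 = {a, b, c, j, k}  B3 = {a, c, g, h, k}  B4 = {a, c, d, g, j}  B5 = {a, c, e, j, k}  B6 = {a, c, d, g, i}  B7 = {a, c, f, g, j}
Tree: B1–B2, B1–B3, B1–B4, B1–B5, B4–B6, B4–B7
The largest bag has 5 vertices, giving width 4; this decomposition certifies tw(G) ≤ 4. Conversely, {a, c, d, g, j} is a clique of size 5, and the vertices of any clique must share a bag in every tree decomposition; so some bag has ≥ 5 vertices and tw(G) ≥ 4. Hence tw(G) = 4 exactly.

4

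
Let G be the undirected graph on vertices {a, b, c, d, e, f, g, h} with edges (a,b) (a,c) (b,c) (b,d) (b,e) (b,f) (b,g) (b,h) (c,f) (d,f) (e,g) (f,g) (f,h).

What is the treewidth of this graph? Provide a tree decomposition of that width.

Each bag holds 3 vertices, so the decomposition has width 2, which upper-bounds the treewidth. On the other hand G contains the 3-clique {a, b, c}. A clique must lie in a single bag of any decomposition, so no decomposition can have width below 2. Therefore the treewidth is 2.

Treewidth 2.
One such decomposition:
Bags: B1 = {b, d, f}  B2 = {b, f, g}  B3 = {b, e, g}  B4 = {b, f, h}  B5 = {b, c, f}  B6 = {a, b, c}
Tree: B1–B2, B2–B3, B1–B4, B1–B5, B5–B6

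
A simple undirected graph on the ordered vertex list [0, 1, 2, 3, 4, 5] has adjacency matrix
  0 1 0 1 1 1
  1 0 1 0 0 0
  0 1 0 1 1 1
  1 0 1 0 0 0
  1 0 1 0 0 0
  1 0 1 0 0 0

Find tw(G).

A width-2 tree decomposition is:
Bags: B1 = {0, 2, 3}  B2 = {0, 2, 4}  B3 = {0, 2, 5}  B4 = {0, 1, 2}
Tree: B1–B2, B2–B3, B3–B4
Every bag has size at most 3, so the width is 3 − 1 = 2 and tw(G) ≤ 2. The edges 3–0–4–2–3 form a cycle, so G is not a tree and its treewidth is at least 2. Combining the bounds, tw(G) = 2.

2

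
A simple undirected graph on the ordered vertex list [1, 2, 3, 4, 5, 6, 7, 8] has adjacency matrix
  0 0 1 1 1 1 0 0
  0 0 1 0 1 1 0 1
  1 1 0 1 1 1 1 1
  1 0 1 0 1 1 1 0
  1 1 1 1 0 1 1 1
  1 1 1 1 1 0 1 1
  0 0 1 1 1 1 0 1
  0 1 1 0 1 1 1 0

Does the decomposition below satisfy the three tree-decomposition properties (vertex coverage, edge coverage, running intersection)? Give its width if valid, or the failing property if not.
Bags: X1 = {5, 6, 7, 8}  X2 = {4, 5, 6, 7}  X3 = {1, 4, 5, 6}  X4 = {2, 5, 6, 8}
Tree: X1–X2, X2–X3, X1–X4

A tree decomposition must satisfy three properties: every vertex lies in some bag; for every edge, both endpoints lie together in some bag; and for every vertex, the bags containing it form a connected subtree. Here vertex 3 appears in no bag, so the decomposition is invalid.

No — vertex 3 appears in no bag.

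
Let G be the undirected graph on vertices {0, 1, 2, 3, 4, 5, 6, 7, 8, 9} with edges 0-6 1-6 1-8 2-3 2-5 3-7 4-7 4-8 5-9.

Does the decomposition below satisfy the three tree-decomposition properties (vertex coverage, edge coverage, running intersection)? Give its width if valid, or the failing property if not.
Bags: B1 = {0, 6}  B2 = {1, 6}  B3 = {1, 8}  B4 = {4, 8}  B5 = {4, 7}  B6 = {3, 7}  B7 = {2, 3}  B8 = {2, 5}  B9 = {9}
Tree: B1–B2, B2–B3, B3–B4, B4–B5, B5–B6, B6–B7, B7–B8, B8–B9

No — edge (5,9) lies in no bag.

A tree decomposition must satisfy three properties: every vertex lies in some bag; for every edge, both endpoints lie together in some bag; and for every vertex, the bags containing it form a connected subtree. Here edge (5,9) lies in no bag, so the decomposition is invalid.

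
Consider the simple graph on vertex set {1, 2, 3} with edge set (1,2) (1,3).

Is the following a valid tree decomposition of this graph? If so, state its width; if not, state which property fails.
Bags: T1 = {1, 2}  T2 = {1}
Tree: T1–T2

No — vertex 3 appears in no bag.

A tree decomposition must satisfy three properties: every vertex lies in some bag; for every edge, both endpoints lie together in some bag; and for every vertex, the bags containing it form a connected subtree. Here vertex 3 appears in no bag, so the decomposition is invalid.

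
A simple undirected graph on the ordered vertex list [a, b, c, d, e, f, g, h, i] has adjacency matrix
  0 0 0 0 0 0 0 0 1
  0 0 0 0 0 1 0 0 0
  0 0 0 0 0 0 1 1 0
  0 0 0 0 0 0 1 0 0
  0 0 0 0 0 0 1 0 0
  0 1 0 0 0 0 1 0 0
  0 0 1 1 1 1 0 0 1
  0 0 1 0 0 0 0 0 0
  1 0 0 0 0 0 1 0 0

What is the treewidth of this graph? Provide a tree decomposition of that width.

Every bag has size at most 2, so the width is 2 − 1 = 1 and tw(G) ≤ 1. Since G has at least one edge (e.g. c–g), it is not an edgeless graph, so tw(G) ≥ 1. Hence tw(G) = 1 exactly.

Treewidth 1.
Bags: B1 = {c, g}  B2 = {c, h}  B3 = {f, g}  B4 = {b, f}  B5 = {e, g}  B6 = {g, i}  B7 = {d, g}  B8 = {a, i}
Tree: B1–B2, B1–B3, B3–B4, B3–B5, B5–B6, B5–B7, B6–B8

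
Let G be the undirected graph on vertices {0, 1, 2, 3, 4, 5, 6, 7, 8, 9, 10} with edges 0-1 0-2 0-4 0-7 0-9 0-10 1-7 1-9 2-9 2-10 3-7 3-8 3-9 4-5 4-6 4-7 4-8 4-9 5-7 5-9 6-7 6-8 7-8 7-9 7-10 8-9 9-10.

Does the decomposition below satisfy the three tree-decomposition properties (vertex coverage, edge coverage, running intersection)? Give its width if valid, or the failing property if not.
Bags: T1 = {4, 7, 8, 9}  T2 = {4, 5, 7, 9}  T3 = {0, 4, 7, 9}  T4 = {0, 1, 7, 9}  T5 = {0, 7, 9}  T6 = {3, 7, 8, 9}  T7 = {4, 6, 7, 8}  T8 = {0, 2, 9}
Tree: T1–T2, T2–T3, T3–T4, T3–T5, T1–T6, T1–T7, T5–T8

No — vertex 10 appears in no bag.

A tree decomposition must satisfy three properties: every vertex lies in some bag; for every edge, both endpoints lie together in some bag; and for every vertex, the bags containing it form a connected subtree. Here vertex 10 appears in no bag, so the decomposition is invalid.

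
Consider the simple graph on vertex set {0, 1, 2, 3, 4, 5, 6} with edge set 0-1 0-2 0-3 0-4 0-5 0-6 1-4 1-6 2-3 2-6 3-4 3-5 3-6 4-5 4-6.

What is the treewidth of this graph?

A width-3 tree decomposition is:
Bags: B1 = {0, 3, 4, 5}  B2 = {0, 3, 4, 6}  B3 = {0, 1, 4, 6}  B4 = {0, 2, 3, 6}
Tree: B1–B2, B2–B3, B2–B4
The largest bag has 4 vertices, giving width 3; this decomposition certifies tw(G) ≤ 3. For the lower bound, the 4 vertices {0, 1, 4, 6} are pairwise adjacent, and any tree decomposition puts a clique entirely inside one bag — forcing width ≥ 3. Combining the bounds, tw(G) = 3.

3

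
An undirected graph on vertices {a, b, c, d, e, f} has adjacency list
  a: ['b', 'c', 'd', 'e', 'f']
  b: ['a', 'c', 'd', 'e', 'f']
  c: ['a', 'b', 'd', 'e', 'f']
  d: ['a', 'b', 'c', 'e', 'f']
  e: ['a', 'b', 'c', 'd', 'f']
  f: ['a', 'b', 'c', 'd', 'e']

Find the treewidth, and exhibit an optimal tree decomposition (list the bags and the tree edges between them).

Treewidth 5.
One optimal decomposition is:
Bags: B1 = {a, b, c, d, e, f}
Tree: (single bag)

A single bag containing all 6 vertices is trivially a valid decomposition of width 5. For the lower bound, the 6 vertices {a, b, c, d, e, f} are pairwise adjacent, and any tree decomposition puts a clique entirely inside one bag — forcing width ≥ 5. Hence tw(G) = 5 exactly.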